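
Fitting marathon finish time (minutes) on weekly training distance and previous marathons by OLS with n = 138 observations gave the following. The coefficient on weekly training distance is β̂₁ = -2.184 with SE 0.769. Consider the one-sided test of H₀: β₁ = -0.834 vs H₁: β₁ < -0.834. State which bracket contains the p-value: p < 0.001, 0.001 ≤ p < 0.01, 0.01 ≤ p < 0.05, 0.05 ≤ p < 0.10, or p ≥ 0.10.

t = (-2.184 − (-0.834)) / 0.769 = -1.756.
df = n − k − 1 = 138 − 2 − 1 = 135.
One-sided p = P(T_{135} < t) ≈ 0.0407.
So 0.01 ≤ p < 0.05.

0.01 ≤ p < 0.05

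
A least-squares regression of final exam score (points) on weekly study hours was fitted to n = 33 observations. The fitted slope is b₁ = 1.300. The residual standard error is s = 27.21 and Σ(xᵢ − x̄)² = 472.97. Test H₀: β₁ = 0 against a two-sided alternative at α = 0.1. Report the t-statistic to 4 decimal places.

t = 1.0390

SE(b₁) = s/√Sₓₓ = 27.21/√472.97 = 1.25116.
t = 1.300 / 1.25116 = 1.0390.
df = n − 2 = 31.
Two-sided p ≈ 0.3068, which is ≥ 0.1, so fail to reject H₀.
The data do not give significant evidence of an association between weekly study hours and final exam score.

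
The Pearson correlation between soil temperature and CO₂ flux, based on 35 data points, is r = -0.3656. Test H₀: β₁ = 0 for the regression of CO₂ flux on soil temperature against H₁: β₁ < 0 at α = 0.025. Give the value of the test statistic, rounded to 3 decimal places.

t = r·√(n − 2)/√(1 − r²) = -0.3656·√33/√0.866337 = -2.256.
df = n − 2 = 33.
One-sided p ≈ 0.0154, which is < 0.025, so reject H₀.
There is evidence of a linear association between soil temperature and CO₂ flux.

t = -2.256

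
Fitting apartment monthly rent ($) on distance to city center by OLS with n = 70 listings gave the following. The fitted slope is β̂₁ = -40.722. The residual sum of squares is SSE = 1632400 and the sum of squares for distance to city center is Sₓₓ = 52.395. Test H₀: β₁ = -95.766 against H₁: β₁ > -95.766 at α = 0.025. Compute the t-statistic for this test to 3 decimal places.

MSE = SSE/(n − 2) = 1632400/68 = 24005.9.
SE(β̂₁) = √(MSE/Sₓₓ) = √(24005.9/52.395) = 21.4049.
t = (-40.722 − (-95.766)) / 21.4049 = 2.572.
df = n − 2 = 68.
One-sided p ≈ 0.0062, which is < 0.025, so reject H₀.
There is evidence that the true slope on distance to city center exceeds -95.766 $ per unit.

t = 2.572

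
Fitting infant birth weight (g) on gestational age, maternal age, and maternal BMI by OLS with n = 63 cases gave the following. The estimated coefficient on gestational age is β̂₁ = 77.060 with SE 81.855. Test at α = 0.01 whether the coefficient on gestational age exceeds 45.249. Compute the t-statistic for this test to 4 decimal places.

t = 0.3886

H₀: β₁ = 45.249 vs H₁: β₁ > 45.249.
t = (β̂₁ − β₁⁰)/SE = (77.060 − 45.249) / 81.855 = 0.3886.
df = n − k − 1 = 63 − 3 − 1 = 59.
One-sided p ≈ 0.3495, which is ≥ 0.01, so fail to reject H₀.
The data do not give significant evidence that the true slope on gestational age exceeds 45.249 g per unit, holding the other predictors fixed.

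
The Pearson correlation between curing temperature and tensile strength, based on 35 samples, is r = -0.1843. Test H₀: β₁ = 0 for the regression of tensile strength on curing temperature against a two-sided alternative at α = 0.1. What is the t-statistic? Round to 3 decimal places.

t = -1.077

t = r·√(n − 2)/√(1 − r²) = -0.1843·√33/√0.966034 = -1.077.
df = n − 2 = 33.
Two-sided p ≈ 0.2892, which is ≥ 0.1, so fail to reject H₀.
The data do not give significant evidence of a linear association between curing temperature and tensile strength.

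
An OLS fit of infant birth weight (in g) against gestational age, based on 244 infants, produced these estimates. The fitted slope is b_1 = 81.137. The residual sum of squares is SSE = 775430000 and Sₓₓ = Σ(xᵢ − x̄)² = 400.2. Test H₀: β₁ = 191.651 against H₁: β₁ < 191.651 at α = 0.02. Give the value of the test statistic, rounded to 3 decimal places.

t = -1.235

MSE = SSE/(n − 2) = 775430000/242 = 3.20426e+06.
SE(b_1) = √(MSE/Sₓₓ) = √(3.20426e+06/400.2) = 89.4798.
t = (81.137 − 191.651) / 89.4798 = -1.235.
df = n − 2 = 242.
One-sided p ≈ 0.1090, which is ≥ 0.02, so fail to reject H₀.
The data do not give significant evidence that the true slope on gestational age is below 191.651 g per unit.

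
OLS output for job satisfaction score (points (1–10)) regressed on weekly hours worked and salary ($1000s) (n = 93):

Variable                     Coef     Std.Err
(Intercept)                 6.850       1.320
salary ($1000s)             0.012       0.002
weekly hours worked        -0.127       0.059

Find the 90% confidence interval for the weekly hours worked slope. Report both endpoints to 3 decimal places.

(-0.225, -0.029)

Read off: b = -0.127, SE = 0.059 for weekly hours worked.
df = n − k − 1 = 93 − 2 − 1 = 90.
t* = t_{0.05, 90} = 1.661961.
Margin = t* × SE = 1.661961 × 0.059 = 0.09806.
CI: -0.127 ± 0.09806 → (-0.225, -0.029).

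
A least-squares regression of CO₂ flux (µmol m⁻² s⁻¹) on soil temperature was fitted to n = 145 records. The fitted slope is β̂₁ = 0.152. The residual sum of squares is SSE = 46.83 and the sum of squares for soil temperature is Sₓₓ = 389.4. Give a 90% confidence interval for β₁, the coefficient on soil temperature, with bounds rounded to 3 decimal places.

(0.104, 0.200)

MSE = SSE/(n − 2) = 46.83/143 = 0.327483.
SE(β̂₁) = √(MSE/Sₓₓ) = √(0.327483/389.4) = 0.0289999.
df = n − 2 = 143.
t* = t_{0.05, 143} = 1.655579.
Margin = t* × SE = 1.655579 × 0.0289999 = 0.04801.
CI: 0.152 ± 0.04801 → (0.104, 0.200).
With 90% confidence, each one-unit increase in soil temperature is associated with a change of between 0.104 and 0.200 µmol m⁻² s⁻¹ in CO₂ flux.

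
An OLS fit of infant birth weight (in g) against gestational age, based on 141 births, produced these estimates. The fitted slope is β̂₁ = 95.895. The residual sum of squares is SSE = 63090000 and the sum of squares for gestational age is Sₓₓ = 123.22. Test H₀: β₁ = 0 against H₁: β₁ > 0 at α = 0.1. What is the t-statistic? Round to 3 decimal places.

t = 1.580

MSE = SSE/(n − 2) = 63090000/139 = 453885.
SE(β̂₁) = √(MSE/Sₓₓ) = √(453885/123.22) = 60.6921.
t = 95.895 / 60.6921 = 1.580.
df = n − 2 = 139.
One-sided p ≈ 0.0582, which is < 0.1, so reject H₀.
There is evidence that the true slope on gestational age is positive.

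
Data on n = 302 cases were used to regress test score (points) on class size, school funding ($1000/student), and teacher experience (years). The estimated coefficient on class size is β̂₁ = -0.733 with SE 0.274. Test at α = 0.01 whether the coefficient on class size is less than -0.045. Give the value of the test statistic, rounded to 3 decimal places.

H₀: β₁ = -0.045 vs H₁: β₁ < -0.045.
t = (β̂₁ − β₁⁰)/SE = (-0.733 − (-0.045)) / 0.274 = -2.511.
df = n − k − 1 = 302 − 3 − 1 = 298.
One-sided p ≈ 0.0063, which is < 0.01, so reject H₀.
There is evidence that the true slope on class size is below -0.045 points per unit, holding the other predictors fixed.

t = -2.511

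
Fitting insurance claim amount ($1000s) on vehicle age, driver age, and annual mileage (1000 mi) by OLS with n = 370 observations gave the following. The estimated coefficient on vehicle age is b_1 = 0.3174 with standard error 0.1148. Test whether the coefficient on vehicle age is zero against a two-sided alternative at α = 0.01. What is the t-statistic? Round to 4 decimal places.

t = 2.7648

H₀: β₁ = 0 vs H₁: β₁ ≠ 0.
t = (b_1 − β₁⁰)/SE = 0.3174 / 0.1148 = 2.7648.
df = n − k − 1 = 370 − 3 − 1 = 366.
Two-sided p ≈ 0.0060, which is < 0.01, so reject H₀.
There is evidence that vehicle age is associated with insurance claim amount, holding the other predictors fixed.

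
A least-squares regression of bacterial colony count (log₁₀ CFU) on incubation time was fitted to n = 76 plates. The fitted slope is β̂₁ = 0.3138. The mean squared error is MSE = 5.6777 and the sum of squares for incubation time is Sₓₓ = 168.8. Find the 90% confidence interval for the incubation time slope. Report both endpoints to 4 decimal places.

SE(β̂₁) = √(MSE/Sₓₓ) = √(5.6777/168.8) = 0.1834.
df = n − 2 = 74.
t* = t_{0.05, 74} = 1.665707.
Margin = t* × SE = 1.665707 × 0.1834 = 0.305491.
CI: 0.3138 ± 0.305491 → (0.0083, 0.6193).
With 90% confidence, each one-unit increase in incubation time is associated with a change of between 0.0083 and 0.6193 log₁₀ CFU in bacterial colony count.

(0.0083, 0.6193)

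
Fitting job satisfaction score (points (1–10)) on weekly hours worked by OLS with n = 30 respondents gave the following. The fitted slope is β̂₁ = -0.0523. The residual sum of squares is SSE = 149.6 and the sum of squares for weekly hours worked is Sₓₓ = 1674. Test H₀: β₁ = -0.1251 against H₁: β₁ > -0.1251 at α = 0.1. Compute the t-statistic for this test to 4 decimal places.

t = 1.2886

MSE = SSE/(n − 2) = 149.6/28 = 5.34286.
SE(β̂₁) = √(MSE/Sₓₓ) = √(5.34286/1674) = 0.0564949.
t = (-0.0523 − (-0.1251)) / 0.0564949 = 1.2886.
df = n − 2 = 28.
One-sided p ≈ 0.1040, which is ≥ 0.1, so fail to reject H₀.
The data do not give significant evidence that the true slope on weekly hours worked exceeds -0.1251 points (1–10) per unit.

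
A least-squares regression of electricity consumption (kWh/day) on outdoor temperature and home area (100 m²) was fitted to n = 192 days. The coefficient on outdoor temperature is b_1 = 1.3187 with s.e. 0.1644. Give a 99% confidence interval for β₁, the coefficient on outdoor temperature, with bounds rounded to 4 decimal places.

(0.8909, 1.7465)

df = n − k − 1 = 192 − 2 − 1 = 189.
t* = t_{0.005, 189} = 2.602092.
Margin = t* × SE = 2.602092 × 0.1644 = 0.427784.
CI: 1.3187 ± 0.427784 → (0.8909, 1.7465).
With 99% confidence, each one-unit increase in outdoor temperature is associated with a change of between 0.8909 and 1.7465 kWh/day in electricity consumption, holding the other predictors fixed.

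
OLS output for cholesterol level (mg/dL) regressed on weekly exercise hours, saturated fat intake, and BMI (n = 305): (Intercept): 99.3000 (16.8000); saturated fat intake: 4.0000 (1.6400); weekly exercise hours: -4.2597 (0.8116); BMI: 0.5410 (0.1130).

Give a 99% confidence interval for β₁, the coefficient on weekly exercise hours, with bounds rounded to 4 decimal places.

Read off: b = -4.2597, SE = 0.8116 for weekly exercise hours.
df = n − k − 1 = 305 − 3 − 1 = 301.
t* = t_{0.005, 301} = 2.592261.
Margin = t* × SE = 2.592261 × 0.8116 = 2.103879.
CI: -4.2597 ± 2.103879 → (-6.3636, -2.1558).

(-6.3636, -2.1558)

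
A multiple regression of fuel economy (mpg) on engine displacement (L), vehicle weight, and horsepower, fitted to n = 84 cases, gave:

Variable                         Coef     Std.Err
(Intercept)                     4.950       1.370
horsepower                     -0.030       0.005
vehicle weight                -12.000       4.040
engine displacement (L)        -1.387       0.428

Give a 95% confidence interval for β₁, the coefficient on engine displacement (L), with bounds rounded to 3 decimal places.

Read off: b = -1.387, SE = 0.428 for engine displacement (L).
df = n − k − 1 = 84 − 3 − 1 = 80.
t* = t_{0.025, 80} = 1.990063.
Margin = t* × SE = 1.990063 × 0.428 = 0.85175.
CI: -1.387 ± 0.85175 → (-2.239, -0.535).

(-2.239, -0.535)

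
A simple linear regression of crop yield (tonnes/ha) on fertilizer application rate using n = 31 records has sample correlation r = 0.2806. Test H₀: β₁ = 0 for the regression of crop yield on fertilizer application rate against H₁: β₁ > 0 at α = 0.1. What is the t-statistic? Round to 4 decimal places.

t = r·√(n − 2)/√(1 − r²) = 0.2806·√29/√0.921264 = 1.5743.
df = n − 2 = 29.
One-sided p ≈ 0.0631, which is < 0.1, so reject H₀.
There is evidence of a linear association between fertilizer application rate and crop yield.

t = 1.5743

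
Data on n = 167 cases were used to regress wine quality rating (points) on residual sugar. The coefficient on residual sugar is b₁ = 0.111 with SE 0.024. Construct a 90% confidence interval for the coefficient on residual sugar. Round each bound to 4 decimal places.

(0.0713, 0.1507)

df = n − 2 = 167 − 2 = 165.
t* = t_{0.05, 165} = 1.654141.
Margin = t* × SE = 1.654141 × 0.024 = 0.039699.
CI: 0.111 ± 0.039699 → (0.0713, 0.1507).
With 90% confidence, each one-unit increase in residual sugar is associated with a change of between 0.0713 and 0.1507 points in wine quality rating.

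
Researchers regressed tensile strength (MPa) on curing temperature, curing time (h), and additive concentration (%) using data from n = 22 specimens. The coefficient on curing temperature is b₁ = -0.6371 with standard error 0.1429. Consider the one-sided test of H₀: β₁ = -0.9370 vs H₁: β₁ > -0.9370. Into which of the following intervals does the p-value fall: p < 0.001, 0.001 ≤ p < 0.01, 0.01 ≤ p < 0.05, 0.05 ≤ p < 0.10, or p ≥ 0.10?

0.01 ≤ p < 0.05

t = (-0.6371 − (-0.9370)) / 0.1429 = 2.099.
df = n − k − 1 = 22 − 3 − 1 = 18.
One-sided p = P(T_{18} > t) ≈ 0.0251.
So 0.01 ≤ p < 0.05.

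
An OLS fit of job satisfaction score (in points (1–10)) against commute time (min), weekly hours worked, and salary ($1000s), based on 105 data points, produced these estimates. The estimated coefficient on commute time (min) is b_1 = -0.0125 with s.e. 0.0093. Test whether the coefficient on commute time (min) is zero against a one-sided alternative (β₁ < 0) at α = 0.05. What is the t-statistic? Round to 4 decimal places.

t = -1.3441

H₀: β₁ = 0 vs H₁: β₁ < 0.
t = (b_1 − β₁⁰)/SE = -0.0125 / 0.0093 = -1.3441.
df = n − k − 1 = 105 − 3 − 1 = 101.
One-sided p ≈ 0.0910, which is ≥ 0.05, so fail to reject H₀.
The data do not give significant evidence that the true slope on commute time (min) is negative, holding the other predictors fixed.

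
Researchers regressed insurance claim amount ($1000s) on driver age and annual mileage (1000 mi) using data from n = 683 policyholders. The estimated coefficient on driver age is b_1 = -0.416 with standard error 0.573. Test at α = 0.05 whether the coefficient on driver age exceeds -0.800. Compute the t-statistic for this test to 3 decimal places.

H₀: β₁ = -0.800 vs H₁: β₁ > -0.800.
t = (b_1 − β₁⁰)/SE = (-0.416 − (-0.800)) / 0.573 = 0.670.
df = n − k − 1 = 683 − 2 − 1 = 680.
One-sided p ≈ 0.2515, which is ≥ 0.05, so fail to reject H₀.
The data do not give significant evidence that the true slope on driver age exceeds -0.800 $1000s per unit, holding the other predictors fixed.

t = 0.670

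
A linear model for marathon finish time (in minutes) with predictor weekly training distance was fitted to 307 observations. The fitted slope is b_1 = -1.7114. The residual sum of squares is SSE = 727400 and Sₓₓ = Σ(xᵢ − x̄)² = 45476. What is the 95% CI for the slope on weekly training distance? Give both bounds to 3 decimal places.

MSE = SSE/(n − 2) = 727400/305 = 2384.92.
SE(b_1) = √(MSE/Sₓₓ) = √(2384.92/45476) = 0.229005.
df = n − 2 = 305.
t* = t_{0.025, 305} = 1.967772.
Margin = t* × SE = 1.967772 × 0.229005 = 0.45063.
CI: -1.7114 ± 0.45063 → (-2.162, -1.261).
With 95% confidence, each one-unit increase in weekly training distance is associated with a change of between -2.162 and -1.261 minutes in marathon finish time.

(-2.162, -1.261)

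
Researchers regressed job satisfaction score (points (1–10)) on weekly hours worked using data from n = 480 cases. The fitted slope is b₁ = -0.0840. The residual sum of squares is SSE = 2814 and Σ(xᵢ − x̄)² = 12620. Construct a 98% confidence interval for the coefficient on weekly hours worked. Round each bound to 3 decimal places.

MSE = SSE/(n − 2) = 2814/478 = 5.88703.
SE(b₁) = √(MSE/Sₓₓ) = √(5.88703/12620) = 0.0215982.
df = n − 2 = 478.
t* = t_{0.01, 478} = 2.334174.
Margin = t* × SE = 2.334174 × 0.0215982 = 0.05041.
CI: -0.0840 ± 0.05041 → (-0.134, -0.034).
With 98% confidence, each one-unit increase in weekly hours worked is associated with a change of between -0.134 and -0.034 points (1–10) in job satisfaction score.

(-0.134, -0.034)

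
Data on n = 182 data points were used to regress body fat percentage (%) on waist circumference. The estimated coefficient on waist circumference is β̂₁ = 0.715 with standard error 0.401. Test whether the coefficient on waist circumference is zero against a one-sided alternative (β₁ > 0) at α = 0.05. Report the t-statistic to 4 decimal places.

H₀: β₁ = 0 vs H₁: β₁ > 0.
t = (β̂₁ − β₁⁰)/SE = 0.715 / 0.401 = 1.7830.
df = n − 2 = 182 − 2 = 180.
One-sided p ≈ 0.0381, which is < 0.05, so reject H₀.
There is evidence that the true slope on waist circumference is positive.

t = 1.7830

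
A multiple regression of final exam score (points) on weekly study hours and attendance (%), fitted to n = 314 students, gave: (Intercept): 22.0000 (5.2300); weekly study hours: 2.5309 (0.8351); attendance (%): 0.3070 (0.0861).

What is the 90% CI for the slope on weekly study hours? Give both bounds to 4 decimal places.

(1.1532, 3.9086)

Read off: b = 2.5309, SE = 0.8351 for weekly study hours.
df = n − k − 1 = 314 − 2 − 1 = 311.
t* = t_{0.05, 311} = 1.649768.
Margin = t* × SE = 1.649768 × 0.8351 = 1.377721.
CI: 2.5309 ± 1.377721 → (1.1532, 3.9086).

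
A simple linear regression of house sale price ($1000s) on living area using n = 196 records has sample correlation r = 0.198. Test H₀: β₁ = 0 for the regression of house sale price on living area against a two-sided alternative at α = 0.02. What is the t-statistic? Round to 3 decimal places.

t = 2.814

t = r·√(n − 2)/√(1 − r²) = 0.198·√194/√0.960796 = 2.814.
df = n − 2 = 194.
Two-sided p ≈ 0.0054, which is < 0.02, so reject H₀.
There is evidence of a linear association between living area and house sale price.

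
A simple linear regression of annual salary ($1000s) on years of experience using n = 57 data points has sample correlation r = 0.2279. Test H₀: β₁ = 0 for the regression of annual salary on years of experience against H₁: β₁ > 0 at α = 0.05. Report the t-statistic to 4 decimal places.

t = r·√(n − 2)/√(1 − r²) = 0.2279·√55/√0.948062 = 1.7358.
df = n − 2 = 55.
One-sided p ≈ 0.0441, which is < 0.05, so reject H₀.
There is evidence of a linear association between years of experience and annual salary.

t = 1.7358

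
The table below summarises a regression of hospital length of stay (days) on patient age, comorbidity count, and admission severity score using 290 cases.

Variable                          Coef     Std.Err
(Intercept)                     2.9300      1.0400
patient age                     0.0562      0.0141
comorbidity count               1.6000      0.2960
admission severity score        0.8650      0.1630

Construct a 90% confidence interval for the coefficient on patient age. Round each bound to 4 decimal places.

(0.0329, 0.0795)

Read off: b = 0.0562, SE = 0.0141 for patient age.
df = n − k − 1 = 290 − 3 − 1 = 286.
t* = t_{0.05, 286} = 1.650199.
Margin = t* × SE = 1.650199 × 0.0141 = 0.023268.
CI: 0.0562 ± 0.023268 → (0.0329, 0.0795).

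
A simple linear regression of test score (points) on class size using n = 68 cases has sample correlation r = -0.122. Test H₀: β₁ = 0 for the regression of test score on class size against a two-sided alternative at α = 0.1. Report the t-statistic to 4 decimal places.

t = -0.9986

t = r·√(n − 2)/√(1 − r²) = -0.122·√66/√0.985116 = -0.9986.
df = n − 2 = 66.
Two-sided p ≈ 0.3216, which is ≥ 0.1, so fail to reject H₀.
The data do not give significant evidence of a linear association between class size and test score.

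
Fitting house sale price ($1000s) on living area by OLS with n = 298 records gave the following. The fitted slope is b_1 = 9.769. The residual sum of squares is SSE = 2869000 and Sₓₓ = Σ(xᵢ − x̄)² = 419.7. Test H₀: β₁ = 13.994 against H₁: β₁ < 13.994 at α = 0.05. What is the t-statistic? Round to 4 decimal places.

t = -0.8792

MSE = SSE/(n − 2) = 2869000/296 = 9692.57.
SE(b_1) = √(MSE/Sₓₓ) = √(9692.57/419.7) = 4.80563.
t = (9.769 − 13.994) / 4.80563 = -0.8792.
df = n − 2 = 296.
One-sided p ≈ 0.1900, which is ≥ 0.05, so fail to reject H₀.
The data do not give significant evidence that the true slope on living area is below 13.994 $1000s per unit.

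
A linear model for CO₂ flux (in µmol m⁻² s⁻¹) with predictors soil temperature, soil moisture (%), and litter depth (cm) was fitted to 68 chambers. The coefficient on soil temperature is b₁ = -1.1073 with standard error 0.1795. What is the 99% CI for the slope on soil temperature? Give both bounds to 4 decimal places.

(-1.5838, -0.6308)

df = n − k − 1 = 68 − 3 − 1 = 64.
t* = t_{0.005, 64} = 2.654854.
Margin = t* × SE = 2.654854 × 0.1795 = 0.476546.
CI: -1.1073 ± 0.476546 → (-1.5838, -0.6308).
With 99% confidence, each one-unit increase in soil temperature is associated with a change of between -1.5838 and -0.6308 µmol m⁻² s⁻¹ in CO₂ flux, holding the other predictors fixed.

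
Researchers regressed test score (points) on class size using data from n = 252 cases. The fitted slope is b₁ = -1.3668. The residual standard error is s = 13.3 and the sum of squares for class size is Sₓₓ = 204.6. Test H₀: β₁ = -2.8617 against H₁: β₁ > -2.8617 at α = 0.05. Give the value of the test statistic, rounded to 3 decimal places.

t = 1.608

SE(b₁) = s/√Sₓₓ = 13.3/√204.6 = 0.92982.
t = (-1.3668 − (-2.8617)) / 0.92982 = 1.608.
df = n − 2 = 250.
One-sided p ≈ 0.0546, which is ≥ 0.05, so fail to reject H₀.
The data do not give significant evidence that the true slope on class size exceeds -2.8617 points per unit.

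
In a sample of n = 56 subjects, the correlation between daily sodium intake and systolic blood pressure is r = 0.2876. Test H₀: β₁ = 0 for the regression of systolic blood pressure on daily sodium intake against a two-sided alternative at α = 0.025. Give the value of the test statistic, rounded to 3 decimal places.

t = 2.207

t = r·√(n − 2)/√(1 − r²) = 0.2876·√54/√0.917286 = 2.207.
df = n − 2 = 54.
Two-sided p ≈ 0.0316, which is ≥ 0.025, so fail to reject H₀.
The data do not give significant evidence of a linear association between daily sodium intake and systolic blood pressure.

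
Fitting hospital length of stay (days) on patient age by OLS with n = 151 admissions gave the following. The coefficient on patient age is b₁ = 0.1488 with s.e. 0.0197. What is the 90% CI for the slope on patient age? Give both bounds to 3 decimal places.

(0.116, 0.181)

df = n − 2 = 151 − 2 = 149.
t* = t_{0.05, 149} = 1.655145.
Margin = t* × SE = 1.655145 × 0.0197 = 0.03261.
CI: 0.1488 ± 0.03261 → (0.116, 0.181).
With 90% confidence, each one-unit increase in patient age is associated with a change of between 0.116 and 0.181 days in hospital length of stay.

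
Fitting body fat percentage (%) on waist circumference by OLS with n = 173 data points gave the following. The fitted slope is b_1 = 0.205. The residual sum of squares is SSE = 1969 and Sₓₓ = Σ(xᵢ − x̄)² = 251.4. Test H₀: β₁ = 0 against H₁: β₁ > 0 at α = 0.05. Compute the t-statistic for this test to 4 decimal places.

MSE = SSE/(n − 2) = 1969/171 = 11.5146.
SE(b_1) = √(MSE/Sₓₓ) = √(11.5146/251.4) = 0.214014.
t = 0.205 / 0.214014 = 0.9579.
df = n − 2 = 171.
One-sided p ≈ 0.1697, which is ≥ 0.05, so fail to reject H₀.
The data do not give significant evidence that the true slope on waist circumference is positive.

t = 0.9579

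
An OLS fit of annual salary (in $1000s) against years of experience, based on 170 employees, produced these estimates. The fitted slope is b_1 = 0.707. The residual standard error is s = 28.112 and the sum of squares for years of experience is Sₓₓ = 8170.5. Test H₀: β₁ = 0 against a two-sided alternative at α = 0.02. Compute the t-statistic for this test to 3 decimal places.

t = 2.273

SE(b_1) = s/√Sₓₓ = 28.112/√8170.5 = 0.311005.
t = 0.707 / 0.311005 = 2.273.
df = n − 2 = 168.
Two-sided p ≈ 0.0243, which is ≥ 0.02, so fail to reject H₀.
The data do not give significant evidence of an association between years of experience and annual salary.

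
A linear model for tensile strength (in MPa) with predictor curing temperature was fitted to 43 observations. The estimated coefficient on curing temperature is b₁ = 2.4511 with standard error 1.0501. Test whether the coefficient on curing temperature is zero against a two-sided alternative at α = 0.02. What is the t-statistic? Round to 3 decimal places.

t = 2.334

H₀: β₁ = 0 vs H₁: β₁ ≠ 0.
t = (b₁ − β₁⁰)/SE = 2.4511 / 1.0501 = 2.334.
df = n − 2 = 43 − 2 = 41.
Two-sided p ≈ 0.0246, which is ≥ 0.02, so fail to reject H₀.
The data do not give significant evidence of an association between curing temperature and tensile strength.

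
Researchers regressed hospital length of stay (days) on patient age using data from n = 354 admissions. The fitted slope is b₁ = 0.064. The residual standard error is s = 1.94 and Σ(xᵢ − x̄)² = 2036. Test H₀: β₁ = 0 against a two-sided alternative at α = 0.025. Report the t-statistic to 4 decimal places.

SE(b₁) = s/√Sₓₓ = 1.94/√2036 = 0.0429945.
t = 0.064 / 0.0429945 = 1.4886.
df = n − 2 = 352.
Two-sided p ≈ 0.1375, which is ≥ 0.025, so fail to reject H₀.
The data do not give significant evidence of an association between patient age and hospital length of stay.

t = 1.4886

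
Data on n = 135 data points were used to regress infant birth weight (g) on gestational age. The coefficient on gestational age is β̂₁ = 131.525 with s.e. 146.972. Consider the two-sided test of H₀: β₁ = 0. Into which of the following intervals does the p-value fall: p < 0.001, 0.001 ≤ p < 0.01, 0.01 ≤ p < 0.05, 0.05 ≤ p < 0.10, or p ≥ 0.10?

p ≥ 0.10

t = 131.525 / 146.972 = 0.895.
df = n − 2 = 135 − 2 = 133.
Two-sided p = 2·P(T_{133} > |t|) ≈ 0.3725.
So p ≥ 0.10.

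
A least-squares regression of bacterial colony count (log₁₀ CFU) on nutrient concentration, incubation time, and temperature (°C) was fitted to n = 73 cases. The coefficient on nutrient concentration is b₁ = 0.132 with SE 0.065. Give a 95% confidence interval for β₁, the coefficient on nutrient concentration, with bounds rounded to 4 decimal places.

(0.0023, 0.2617)

df = n − k − 1 = 73 − 3 − 1 = 69.
t* = t_{0.025, 69} = 1.994945.
Margin = t* × SE = 1.994945 × 0.065 = 0.129671.
CI: 0.132 ± 0.129671 → (0.0023, 0.2617).
With 95% confidence, each one-unit increase in nutrient concentration is associated with a change of between 0.0023 and 0.2617 log₁₀ CFU in bacterial colony count, holding the other predictors fixed.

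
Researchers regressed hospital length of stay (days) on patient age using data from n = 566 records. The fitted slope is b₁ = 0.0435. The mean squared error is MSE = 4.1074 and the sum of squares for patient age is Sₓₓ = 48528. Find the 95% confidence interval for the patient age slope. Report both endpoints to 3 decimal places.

(0.025, 0.062)

SE(b₁) = √(MSE/Sₓₓ) = √(4.1074/48528) = 0.00919999.
df = n − 2 = 564.
t* = t_{0.025, 564} = 1.964179.
Margin = t* × SE = 1.964179 × 0.00919999 = 0.01807.
CI: 0.0435 ± 0.01807 → (0.025, 0.062).
With 95% confidence, each one-unit increase in patient age is associated with a change of between 0.025 and 0.062 days in hospital length of stay.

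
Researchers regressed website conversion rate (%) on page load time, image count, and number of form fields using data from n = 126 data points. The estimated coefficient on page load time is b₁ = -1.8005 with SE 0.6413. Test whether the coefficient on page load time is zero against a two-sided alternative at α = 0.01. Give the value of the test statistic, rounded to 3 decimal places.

H₀: β₁ = 0 vs H₁: β₁ ≠ 0.
t = (b₁ − β₁⁰)/SE = -1.8005 / 0.6413 = -2.808.
df = n − k − 1 = 126 − 3 − 1 = 122.
Two-sided p ≈ 0.0058, which is < 0.01, so reject H₀.
There is evidence that page load time is associated with website conversion rate, holding the other predictors fixed.

t = -2.808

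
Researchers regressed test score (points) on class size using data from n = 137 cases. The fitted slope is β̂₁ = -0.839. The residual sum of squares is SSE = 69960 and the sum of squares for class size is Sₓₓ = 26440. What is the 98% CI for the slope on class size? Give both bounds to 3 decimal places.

MSE = SSE/(n − 2) = 69960/135 = 518.222.
SE(β̂₁) = √(MSE/Sₓₓ) = √(518.222/26440) = 0.14.
df = n − 2 = 135.
t* = t_{0.01, 135} = 2.354287.
Margin = t* × SE = 2.354287 × 0.14 = 0.32960.
CI: -0.839 ± 0.32960 → (-1.169, -0.509).
With 98% confidence, each one-unit increase in class size is associated with a change of between -1.169 and -0.509 points in test score.

(-1.169, -0.509)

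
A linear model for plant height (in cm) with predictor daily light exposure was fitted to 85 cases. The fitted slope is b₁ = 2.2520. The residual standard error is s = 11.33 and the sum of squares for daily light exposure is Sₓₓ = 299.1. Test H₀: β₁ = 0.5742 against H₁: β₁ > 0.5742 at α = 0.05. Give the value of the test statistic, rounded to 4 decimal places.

t = 2.5611

SE(b₁) = s/√Sₓₓ = 11.33/√299.1 = 0.655121.
t = (2.2520 − 0.5742) / 0.655121 = 2.5611.
df = n − 2 = 83.
One-sided p ≈ 0.0061, which is < 0.05, so reject H₀.
There is evidence that the true slope on daily light exposure exceeds 0.5742 cm per unit.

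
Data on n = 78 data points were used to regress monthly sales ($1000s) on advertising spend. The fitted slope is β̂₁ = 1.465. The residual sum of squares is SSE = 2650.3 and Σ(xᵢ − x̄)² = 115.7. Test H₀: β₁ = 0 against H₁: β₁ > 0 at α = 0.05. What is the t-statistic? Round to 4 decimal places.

t = 2.6685

MSE = SSE/(n − 2) = 2650.3/76 = 34.8724.
SE(β̂₁) = √(MSE/Sₓₓ) = √(34.8724/115.7) = 0.549002.
t = 1.465 / 0.549002 = 2.6685.
df = n − 2 = 76.
One-sided p ≈ 0.0047, which is < 0.05, so reject H₀.
There is evidence that the true slope on advertising spend is positive.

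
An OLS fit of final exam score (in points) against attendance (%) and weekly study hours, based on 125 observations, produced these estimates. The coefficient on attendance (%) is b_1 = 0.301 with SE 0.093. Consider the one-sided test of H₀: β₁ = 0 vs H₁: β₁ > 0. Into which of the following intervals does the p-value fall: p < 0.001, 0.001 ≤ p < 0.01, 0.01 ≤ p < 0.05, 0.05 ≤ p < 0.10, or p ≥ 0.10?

p < 0.001

t = 0.301 / 0.093 = 3.237.
df = n − k − 1 = 125 − 2 − 1 = 122.
One-sided p = P(T_{122} > t) ≈ 0.0008.
So p < 0.001.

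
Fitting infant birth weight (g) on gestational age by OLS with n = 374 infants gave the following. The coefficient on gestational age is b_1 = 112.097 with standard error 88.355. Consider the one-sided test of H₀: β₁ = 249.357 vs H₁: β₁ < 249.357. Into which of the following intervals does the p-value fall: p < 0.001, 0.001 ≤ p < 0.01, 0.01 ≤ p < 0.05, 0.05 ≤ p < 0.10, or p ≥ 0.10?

0.05 ≤ p < 0.10

t = (112.097 − 249.357) / 88.355 = -1.554.
df = n − 2 = 374 − 2 = 372.
One-sided p = P(T_{372} < t) ≈ 0.0606.
So 0.05 ≤ p < 0.10.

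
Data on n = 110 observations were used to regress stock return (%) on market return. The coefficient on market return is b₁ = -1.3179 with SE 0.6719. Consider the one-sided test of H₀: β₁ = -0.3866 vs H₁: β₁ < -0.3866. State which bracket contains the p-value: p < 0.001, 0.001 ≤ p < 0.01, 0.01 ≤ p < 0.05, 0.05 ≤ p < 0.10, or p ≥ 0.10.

t = (-1.3179 − (-0.3866)) / 0.6719 = -1.386.
df = n − 2 = 110 − 2 = 108.
One-sided p = P(T_{108} < t) ≈ 0.0843.
So 0.05 ≤ p < 0.10.

0.05 ≤ p < 0.10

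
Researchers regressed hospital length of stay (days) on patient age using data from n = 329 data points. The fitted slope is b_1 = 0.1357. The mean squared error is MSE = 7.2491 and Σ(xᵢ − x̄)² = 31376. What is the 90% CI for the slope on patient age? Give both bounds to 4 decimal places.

(0.1106, 0.1608)

SE(b_1) = √(MSE/Sₓₓ) = √(7.2491/31376) = 0.0152.
df = n − 2 = 327.
t* = t_{0.05, 327} = 1.649527.
Margin = t* × SE = 1.649527 × 0.0152 = 0.025073.
CI: 0.1357 ± 0.025073 → (0.1106, 0.1608).
With 90% confidence, each one-unit increase in patient age is associated with a change of between 0.1106 and 0.1608 days in hospital length of stay.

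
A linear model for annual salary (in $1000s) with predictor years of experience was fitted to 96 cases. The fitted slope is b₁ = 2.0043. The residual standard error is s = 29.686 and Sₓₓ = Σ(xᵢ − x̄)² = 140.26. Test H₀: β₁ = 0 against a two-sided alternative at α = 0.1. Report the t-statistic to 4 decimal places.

SE(b₁) = s/√Sₓₓ = 29.686/√140.26 = 2.5066.
t = 2.0043 / 2.5066 = 0.7996.
df = n − 2 = 94.
Two-sided p ≈ 0.4260, which is ≥ 0.1, so fail to reject H₀.
The data do not give significant evidence of an association between years of experience and annual salary.

t = 0.7996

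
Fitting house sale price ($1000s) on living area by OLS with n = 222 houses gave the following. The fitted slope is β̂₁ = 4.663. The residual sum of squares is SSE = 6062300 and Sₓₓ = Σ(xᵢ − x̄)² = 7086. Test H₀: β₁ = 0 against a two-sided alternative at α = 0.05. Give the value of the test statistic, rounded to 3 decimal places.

t = 2.365

MSE = SSE/(n − 2) = 6062300/220 = 27555.9.
SE(β̂₁) = √(MSE/Sₓₓ) = √(27555.9/7086) = 1.972.
t = 4.663 / 1.972 = 2.365.
df = n − 2 = 220.
Two-sided p ≈ 0.0189, which is < 0.05, so reject H₀.
There is evidence that living area is associated with house sale price.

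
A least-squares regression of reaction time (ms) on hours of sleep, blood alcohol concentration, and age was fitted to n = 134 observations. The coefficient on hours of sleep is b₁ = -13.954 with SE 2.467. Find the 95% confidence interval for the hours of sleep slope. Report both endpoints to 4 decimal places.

df = n − k − 1 = 134 − 3 − 1 = 130.
t* = t_{0.025, 130} = 1.97838.
Margin = t* × SE = 1.97838 × 2.467 = 4.880664.
CI: -13.954 ± 4.880664 → (-18.8347, -9.0733).
With 95% confidence, each one-unit increase in hours of sleep is associated with a change of between -18.8347 and -9.0733 ms in reaction time, holding the other predictors fixed.

(-18.8347, -9.0733)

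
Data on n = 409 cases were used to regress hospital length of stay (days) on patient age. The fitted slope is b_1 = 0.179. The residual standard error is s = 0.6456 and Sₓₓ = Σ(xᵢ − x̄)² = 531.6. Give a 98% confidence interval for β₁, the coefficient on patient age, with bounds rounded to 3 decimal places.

(0.114, 0.244)

SE(b_1) = s/√Sₓₓ = 0.6456/√531.6 = 0.0280008.
df = n − 2 = 407.
t* = t_{0.01, 407} = 2.335545.
Margin = t* × SE = 2.335545 × 0.0280008 = 0.06540.
CI: 0.179 ± 0.06540 → (0.114, 0.244).
With 98% confidence, each one-unit increase in patient age is associated with a change of between 0.114 and 0.244 days in hospital length of stay.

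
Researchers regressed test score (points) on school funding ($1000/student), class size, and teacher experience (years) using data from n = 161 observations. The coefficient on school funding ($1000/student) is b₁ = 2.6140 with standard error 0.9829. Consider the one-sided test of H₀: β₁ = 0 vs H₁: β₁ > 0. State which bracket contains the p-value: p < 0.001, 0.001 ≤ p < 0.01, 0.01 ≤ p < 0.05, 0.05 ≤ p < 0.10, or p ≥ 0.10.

0.001 ≤ p < 0.01

t = 2.6140 / 0.9829 = 2.659.
df = n − k − 1 = 161 − 3 − 1 = 157.
One-sided p = P(T_{157} > t) ≈ 0.0043.
So 0.001 ≤ p < 0.01.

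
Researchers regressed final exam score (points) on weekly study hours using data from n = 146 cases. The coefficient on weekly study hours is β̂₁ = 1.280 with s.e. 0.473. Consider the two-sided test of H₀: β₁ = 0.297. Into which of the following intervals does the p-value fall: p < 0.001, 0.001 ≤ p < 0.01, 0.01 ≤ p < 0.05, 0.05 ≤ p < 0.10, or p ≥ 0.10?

t = (1.280 − 0.297) / 0.473 = 2.078.
df = n − 2 = 146 − 2 = 144.
Two-sided p = 2·P(T_{144} > |t|) ≈ 0.0395.
So 0.01 ≤ p < 0.05.

0.01 ≤ p < 0.05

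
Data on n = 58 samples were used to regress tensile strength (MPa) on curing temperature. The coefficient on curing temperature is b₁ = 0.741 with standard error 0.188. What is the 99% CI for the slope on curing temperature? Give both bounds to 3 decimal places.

(0.240, 1.242)

df = n − 2 = 58 − 2 = 56.
t* = t_{0.005, 56} = 2.666512.
Margin = t* × SE = 2.666512 × 0.188 = 0.50130.
CI: 0.741 ± 0.50130 → (0.240, 1.242).
With 99% confidence, each one-unit increase in curing temperature is associated with a change of between 0.240 and 1.242 MPa in tensile strength.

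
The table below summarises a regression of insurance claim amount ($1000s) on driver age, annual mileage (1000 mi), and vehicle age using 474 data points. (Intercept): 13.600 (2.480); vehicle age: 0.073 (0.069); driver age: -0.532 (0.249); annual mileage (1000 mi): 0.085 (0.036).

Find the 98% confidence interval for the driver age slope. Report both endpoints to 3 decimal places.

(-1.113, 0.049)

Read off: b = -0.532, SE = 0.249 for driver age.
df = n − k − 1 = 474 − 3 − 1 = 470.
t* = t_{0.01, 470} = 2.334308.
Margin = t* × SE = 2.334308 × 0.249 = 0.58124.
CI: -0.532 ± 0.58124 → (-1.113, 0.049).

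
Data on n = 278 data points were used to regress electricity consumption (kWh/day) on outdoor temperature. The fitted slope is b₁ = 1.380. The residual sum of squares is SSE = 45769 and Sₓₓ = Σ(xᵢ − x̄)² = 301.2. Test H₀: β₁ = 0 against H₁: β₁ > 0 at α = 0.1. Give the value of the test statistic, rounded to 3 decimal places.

MSE = SSE/(n − 2) = 45769/276 = 165.83.
SE(b₁) = √(MSE/Sₓₓ) = √(165.83/301.2) = 0.742.
t = 1.380 / 0.742 = 1.860.
df = n − 2 = 276.
One-sided p ≈ 0.0320, which is < 0.1, so reject H₀.
There is evidence that the true slope on outdoor temperature is positive.

t = 1.860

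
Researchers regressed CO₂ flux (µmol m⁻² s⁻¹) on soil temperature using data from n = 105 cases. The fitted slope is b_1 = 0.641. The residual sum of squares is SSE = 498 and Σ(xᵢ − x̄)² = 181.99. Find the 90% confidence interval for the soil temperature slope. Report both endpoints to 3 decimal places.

MSE = SSE/(n − 2) = 498/103 = 4.83495.
SE(b_1) = √(MSE/Sₓₓ) = √(4.83495/181.99) = 0.162994.
df = n − 2 = 103.
t* = t_{0.05, 103} = 1.659782.
Margin = t* × SE = 1.659782 × 0.162994 = 0.27053.
CI: 0.641 ± 0.27053 → (0.370, 0.912).
With 90% confidence, each one-unit increase in soil temperature is associated with a change of between 0.370 and 0.912 µmol m⁻² s⁻¹ in CO₂ flux.

(0.370, 0.912)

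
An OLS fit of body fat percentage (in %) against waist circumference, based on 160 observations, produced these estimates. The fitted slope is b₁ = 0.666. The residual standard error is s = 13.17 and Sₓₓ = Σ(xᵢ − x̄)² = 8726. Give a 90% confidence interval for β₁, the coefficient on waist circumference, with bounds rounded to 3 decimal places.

SE(b₁) = s/√Sₓₓ = 13.17/√8726 = 0.140987.
df = n − 2 = 158.
t* = t_{0.05, 158} = 1.654555.
Margin = t* × SE = 1.654555 × 0.140987 = 0.23327.
CI: 0.666 ± 0.23327 → (0.433, 0.899).
With 90% confidence, each one-unit increase in waist circumference is associated with a change of between 0.433 and 0.899 % in body fat percentage.

(0.433, 0.899)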